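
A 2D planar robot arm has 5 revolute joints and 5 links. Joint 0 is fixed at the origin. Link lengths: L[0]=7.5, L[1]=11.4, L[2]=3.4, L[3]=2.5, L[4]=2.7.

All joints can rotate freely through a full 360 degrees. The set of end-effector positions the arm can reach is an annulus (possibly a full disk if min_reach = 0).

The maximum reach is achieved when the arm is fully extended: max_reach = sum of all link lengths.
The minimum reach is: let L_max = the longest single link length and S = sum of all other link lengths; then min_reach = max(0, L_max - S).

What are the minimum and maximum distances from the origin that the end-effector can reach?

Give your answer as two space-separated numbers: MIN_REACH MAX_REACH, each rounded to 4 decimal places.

Answer: 0.0000 27.5000

Derivation:
Link lengths: [7.5, 11.4, 3.4, 2.5, 2.7]
max_reach = 7.5 + 11.4 + 3.4 + 2.5 + 2.7 = 27.5
L_max = max([7.5, 11.4, 3.4, 2.5, 2.7]) = 11.4
S (sum of others) = 27.5 - 11.4 = 16.1
min_reach = max(0, 11.4 - 16.1) = max(0, -4.7) = 0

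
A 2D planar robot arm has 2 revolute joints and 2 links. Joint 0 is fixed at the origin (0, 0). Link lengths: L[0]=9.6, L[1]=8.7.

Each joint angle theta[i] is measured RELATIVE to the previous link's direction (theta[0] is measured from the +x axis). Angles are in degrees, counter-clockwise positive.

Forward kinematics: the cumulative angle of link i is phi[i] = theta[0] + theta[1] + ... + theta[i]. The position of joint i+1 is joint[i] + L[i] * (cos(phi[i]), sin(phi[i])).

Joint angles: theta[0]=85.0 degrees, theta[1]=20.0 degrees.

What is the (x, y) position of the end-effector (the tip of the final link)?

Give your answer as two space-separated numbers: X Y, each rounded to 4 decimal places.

Answer: -1.4150 17.9670

Derivation:
joint[0] = (0.0000, 0.0000)  (base)
link 0: phi[0] = 85 = 85 deg
  cos(85 deg) = 0.0872, sin(85 deg) = 0.9962
  joint[1] = (0.0000, 0.0000) + 9.6 * (0.0872, 0.9962) = (0.0000 + 0.8367, 0.0000 + 9.5635) = (0.8367, 9.5635)
link 1: phi[1] = 85 + 20 = 105 deg
  cos(105 deg) = -0.2588, sin(105 deg) = 0.9659
  joint[2] = (0.8367, 9.5635) + 8.7 * (-0.2588, 0.9659) = (0.8367 + -2.2517, 9.5635 + 8.4036) = (-1.4150, 17.9670)
End effector: (-1.4150, 17.9670)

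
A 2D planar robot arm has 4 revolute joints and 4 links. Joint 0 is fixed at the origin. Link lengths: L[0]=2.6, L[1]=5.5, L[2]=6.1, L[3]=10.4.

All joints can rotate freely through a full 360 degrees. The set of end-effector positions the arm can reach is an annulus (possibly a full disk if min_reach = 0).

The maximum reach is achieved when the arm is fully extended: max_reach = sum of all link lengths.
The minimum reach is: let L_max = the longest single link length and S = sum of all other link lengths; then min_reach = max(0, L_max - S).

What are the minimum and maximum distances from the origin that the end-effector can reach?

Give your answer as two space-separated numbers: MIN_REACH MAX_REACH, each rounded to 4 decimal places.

Answer: 0.0000 24.6000

Derivation:
Link lengths: [2.6, 5.5, 6.1, 10.4]
max_reach = 2.6 + 5.5 + 6.1 + 10.4 = 24.6
L_max = max([2.6, 5.5, 6.1, 10.4]) = 10.4
S (sum of others) = 24.6 - 10.4 = 14.2
min_reach = max(0, 10.4 - 14.2) = max(0, -3.8) = 0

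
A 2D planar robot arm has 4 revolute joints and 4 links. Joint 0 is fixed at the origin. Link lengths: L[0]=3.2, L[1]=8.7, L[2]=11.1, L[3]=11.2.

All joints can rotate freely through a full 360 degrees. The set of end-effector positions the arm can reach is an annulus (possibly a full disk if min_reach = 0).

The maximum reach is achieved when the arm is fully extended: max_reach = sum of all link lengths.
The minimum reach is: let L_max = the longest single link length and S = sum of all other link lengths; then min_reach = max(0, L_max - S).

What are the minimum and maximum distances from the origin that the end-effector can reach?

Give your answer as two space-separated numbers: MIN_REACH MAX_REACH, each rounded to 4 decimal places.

Answer: 0.0000 34.2000

Derivation:
Link lengths: [3.2, 8.7, 11.1, 11.2]
max_reach = 3.2 + 8.7 + 11.1 + 11.2 = 34.2
L_max = max([3.2, 8.7, 11.1, 11.2]) = 11.2
S (sum of others) = 34.2 - 11.2 = 23
min_reach = max(0, 11.2 - 23) = max(0, -11.8) = 0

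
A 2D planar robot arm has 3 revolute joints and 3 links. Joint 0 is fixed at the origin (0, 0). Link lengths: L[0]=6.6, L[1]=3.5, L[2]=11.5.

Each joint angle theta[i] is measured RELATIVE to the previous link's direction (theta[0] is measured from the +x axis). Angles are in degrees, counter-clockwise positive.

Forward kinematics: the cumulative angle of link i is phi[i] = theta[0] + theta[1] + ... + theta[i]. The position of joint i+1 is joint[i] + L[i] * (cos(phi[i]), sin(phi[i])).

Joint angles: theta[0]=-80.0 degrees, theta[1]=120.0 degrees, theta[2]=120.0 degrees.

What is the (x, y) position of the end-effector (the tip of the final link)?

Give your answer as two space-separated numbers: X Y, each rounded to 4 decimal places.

Answer: -6.9792 -0.3167

Derivation:
joint[0] = (0.0000, 0.0000)  (base)
link 0: phi[0] = -80 = -80 deg
  cos(-80 deg) = 0.1736, sin(-80 deg) = -0.9848
  joint[1] = (0.0000, 0.0000) + 6.6 * (0.1736, -0.9848) = (0.0000 + 1.1461, 0.0000 + -6.4997) = (1.1461, -6.4997)
link 1: phi[1] = -80 + 120 = 40 deg
  cos(40 deg) = 0.7660, sin(40 deg) = 0.6428
  joint[2] = (1.1461, -6.4997) + 3.5 * (0.7660, 0.6428) = (1.1461 + 2.6812, -6.4997 + 2.2498) = (3.8272, -4.2500)
link 2: phi[2] = -80 + 120 + 120 = 160 deg
  cos(160 deg) = -0.9397, sin(160 deg) = 0.3420
  joint[3] = (3.8272, -4.2500) + 11.5 * (-0.9397, 0.3420) = (3.8272 + -10.8065, -4.2500 + 3.9332) = (-6.9792, -0.3167)
End effector: (-6.9792, -0.3167)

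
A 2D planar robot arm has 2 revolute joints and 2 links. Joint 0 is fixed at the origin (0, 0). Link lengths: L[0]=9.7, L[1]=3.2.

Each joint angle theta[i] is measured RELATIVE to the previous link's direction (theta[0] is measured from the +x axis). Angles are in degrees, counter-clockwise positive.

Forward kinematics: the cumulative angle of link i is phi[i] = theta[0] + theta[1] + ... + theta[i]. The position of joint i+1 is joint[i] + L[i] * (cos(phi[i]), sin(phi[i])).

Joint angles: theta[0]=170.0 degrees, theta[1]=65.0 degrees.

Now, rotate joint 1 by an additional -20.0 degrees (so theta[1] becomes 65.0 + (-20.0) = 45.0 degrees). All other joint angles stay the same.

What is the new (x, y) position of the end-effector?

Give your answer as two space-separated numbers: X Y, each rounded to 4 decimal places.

joint[0] = (0.0000, 0.0000)  (base)
link 0: phi[0] = 170 = 170 deg
  cos(170 deg) = -0.9848, sin(170 deg) = 0.1736
  joint[1] = (0.0000, 0.0000) + 9.7 * (-0.9848, 0.1736) = (0.0000 + -9.5526, 0.0000 + 1.6844) = (-9.5526, 1.6844)
link 1: phi[1] = 170 + 45 = 215 deg
  cos(215 deg) = -0.8192, sin(215 deg) = -0.5736
  joint[2] = (-9.5526, 1.6844) + 3.2 * (-0.8192, -0.5736) = (-9.5526 + -2.6213, 1.6844 + -1.8354) = (-12.1739, -0.1511)
End effector: (-12.1739, -0.1511)

Answer: -12.1739 -0.1511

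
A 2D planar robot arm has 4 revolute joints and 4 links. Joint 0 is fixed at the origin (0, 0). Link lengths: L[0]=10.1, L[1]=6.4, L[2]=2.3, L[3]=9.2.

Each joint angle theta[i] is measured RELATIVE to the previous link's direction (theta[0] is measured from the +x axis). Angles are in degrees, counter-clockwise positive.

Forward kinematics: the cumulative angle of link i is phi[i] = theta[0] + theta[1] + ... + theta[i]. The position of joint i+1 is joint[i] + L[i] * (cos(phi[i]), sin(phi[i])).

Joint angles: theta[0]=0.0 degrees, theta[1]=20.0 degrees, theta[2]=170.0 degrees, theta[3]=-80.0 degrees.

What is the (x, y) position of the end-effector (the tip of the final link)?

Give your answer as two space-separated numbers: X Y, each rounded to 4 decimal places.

Answer: 10.7024 10.4347

Derivation:
joint[0] = (0.0000, 0.0000)  (base)
link 0: phi[0] = 0 = 0 deg
  cos(0 deg) = 1.0000, sin(0 deg) = 0.0000
  joint[1] = (0.0000, 0.0000) + 10.1 * (1.0000, 0.0000) = (0.0000 + 10.1000, 0.0000 + 0.0000) = (10.1000, 0.0000)
link 1: phi[1] = 0 + 20 = 20 deg
  cos(20 deg) = 0.9397, sin(20 deg) = 0.3420
  joint[2] = (10.1000, 0.0000) + 6.4 * (0.9397, 0.3420) = (10.1000 + 6.0140, 0.0000 + 2.1889) = (16.1140, 2.1889)
link 2: phi[2] = 0 + 20 + 170 = 190 deg
  cos(190 deg) = -0.9848, sin(190 deg) = -0.1736
  joint[3] = (16.1140, 2.1889) + 2.3 * (-0.9848, -0.1736) = (16.1140 + -2.2651, 2.1889 + -0.3994) = (13.8490, 1.7895)
link 3: phi[3] = 0 + 20 + 170 + -80 = 110 deg
  cos(110 deg) = -0.3420, sin(110 deg) = 0.9397
  joint[4] = (13.8490, 1.7895) + 9.2 * (-0.3420, 0.9397) = (13.8490 + -3.1466, 1.7895 + 8.6452) = (10.7024, 10.4347)
End effector: (10.7024, 10.4347)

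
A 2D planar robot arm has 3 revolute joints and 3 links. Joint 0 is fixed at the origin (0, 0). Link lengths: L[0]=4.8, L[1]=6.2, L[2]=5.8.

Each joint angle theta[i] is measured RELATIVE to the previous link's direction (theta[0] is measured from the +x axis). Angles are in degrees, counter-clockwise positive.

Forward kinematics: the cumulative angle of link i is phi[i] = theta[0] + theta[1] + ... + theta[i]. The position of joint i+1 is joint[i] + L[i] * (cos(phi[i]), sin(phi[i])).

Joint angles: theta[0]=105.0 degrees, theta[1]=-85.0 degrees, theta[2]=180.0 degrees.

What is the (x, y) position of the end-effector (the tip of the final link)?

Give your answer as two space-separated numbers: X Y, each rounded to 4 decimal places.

Answer: -0.8665 4.7733

Derivation:
joint[0] = (0.0000, 0.0000)  (base)
link 0: phi[0] = 105 = 105 deg
  cos(105 deg) = -0.2588, sin(105 deg) = 0.9659
  joint[1] = (0.0000, 0.0000) + 4.8 * (-0.2588, 0.9659) = (0.0000 + -1.2423, 0.0000 + 4.6364) = (-1.2423, 4.6364)
link 1: phi[1] = 105 + -85 = 20 deg
  cos(20 deg) = 0.9397, sin(20 deg) = 0.3420
  joint[2] = (-1.2423, 4.6364) + 6.2 * (0.9397, 0.3420) = (-1.2423 + 5.8261, 4.6364 + 2.1205) = (4.5838, 6.7570)
link 2: phi[2] = 105 + -85 + 180 = 200 deg
  cos(200 deg) = -0.9397, sin(200 deg) = -0.3420
  joint[3] = (4.5838, 6.7570) + 5.8 * (-0.9397, -0.3420) = (4.5838 + -5.4502, 6.7570 + -1.9837) = (-0.8665, 4.7733)
End effector: (-0.8665, 4.7733)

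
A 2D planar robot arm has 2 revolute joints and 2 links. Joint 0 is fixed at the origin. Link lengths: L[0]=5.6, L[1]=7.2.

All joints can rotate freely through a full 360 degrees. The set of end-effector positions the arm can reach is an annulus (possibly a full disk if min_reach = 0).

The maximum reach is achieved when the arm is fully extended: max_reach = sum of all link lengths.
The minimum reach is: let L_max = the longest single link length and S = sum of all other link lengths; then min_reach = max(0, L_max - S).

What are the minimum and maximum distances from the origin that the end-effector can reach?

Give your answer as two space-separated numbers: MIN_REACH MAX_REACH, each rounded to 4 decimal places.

Link lengths: [5.6, 7.2]
max_reach = 5.6 + 7.2 = 12.8
L_max = max([5.6, 7.2]) = 7.2
S (sum of others) = 12.8 - 7.2 = 5.6
min_reach = max(0, 7.2 - 5.6) = max(0, 1.6) = 1.6

Answer: 1.6000 12.8000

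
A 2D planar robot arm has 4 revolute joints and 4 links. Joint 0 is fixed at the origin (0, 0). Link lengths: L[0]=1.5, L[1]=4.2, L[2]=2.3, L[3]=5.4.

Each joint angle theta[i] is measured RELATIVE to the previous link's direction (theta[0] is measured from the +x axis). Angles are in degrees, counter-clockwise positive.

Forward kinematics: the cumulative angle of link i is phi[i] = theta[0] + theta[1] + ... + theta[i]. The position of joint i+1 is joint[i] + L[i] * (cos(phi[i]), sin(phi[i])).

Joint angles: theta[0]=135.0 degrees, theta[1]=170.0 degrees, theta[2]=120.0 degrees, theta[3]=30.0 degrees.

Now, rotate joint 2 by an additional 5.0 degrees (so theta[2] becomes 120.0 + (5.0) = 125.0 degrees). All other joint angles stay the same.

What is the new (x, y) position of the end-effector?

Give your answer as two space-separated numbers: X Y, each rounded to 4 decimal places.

Answer: 1.1973 5.0995

Derivation:
joint[0] = (0.0000, 0.0000)  (base)
link 0: phi[0] = 135 = 135 deg
  cos(135 deg) = -0.7071, sin(135 deg) = 0.7071
  joint[1] = (0.0000, 0.0000) + 1.5 * (-0.7071, 0.7071) = (0.0000 + -1.0607, 0.0000 + 1.0607) = (-1.0607, 1.0607)
link 1: phi[1] = 135 + 170 = 305 deg
  cos(305 deg) = 0.5736, sin(305 deg) = -0.8192
  joint[2] = (-1.0607, 1.0607) + 4.2 * (0.5736, -0.8192) = (-1.0607 + 2.4090, 1.0607 + -3.4404) = (1.3484, -2.3798)
link 2: phi[2] = 135 + 170 + 125 = 430 deg
  cos(430 deg) = 0.3420, sin(430 deg) = 0.9397
  joint[3] = (1.3484, -2.3798) + 2.3 * (0.3420, 0.9397) = (1.3484 + 0.7866, -2.3798 + 2.1613) = (2.1350, -0.2185)
link 3: phi[3] = 135 + 170 + 125 + 30 = 460 deg
  cos(460 deg) = -0.1736, sin(460 deg) = 0.9848
  joint[4] = (2.1350, -0.2185) + 5.4 * (-0.1736, 0.9848) = (2.1350 + -0.9377, -0.2185 + 5.3180) = (1.1973, 5.0995)
End effector: (1.1973, 5.0995)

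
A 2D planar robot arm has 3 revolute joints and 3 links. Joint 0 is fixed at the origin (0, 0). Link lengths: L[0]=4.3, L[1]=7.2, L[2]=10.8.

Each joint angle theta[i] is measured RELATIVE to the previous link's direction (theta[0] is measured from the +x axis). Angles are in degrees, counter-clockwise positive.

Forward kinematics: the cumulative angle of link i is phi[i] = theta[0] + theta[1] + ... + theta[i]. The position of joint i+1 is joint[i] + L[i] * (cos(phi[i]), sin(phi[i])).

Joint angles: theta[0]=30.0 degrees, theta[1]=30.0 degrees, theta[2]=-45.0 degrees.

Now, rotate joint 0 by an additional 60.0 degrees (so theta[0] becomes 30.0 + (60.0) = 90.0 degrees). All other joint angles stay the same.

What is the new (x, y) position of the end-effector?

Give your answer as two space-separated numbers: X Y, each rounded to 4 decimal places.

Answer: -0.8048 20.9674

Derivation:
joint[0] = (0.0000, 0.0000)  (base)
link 0: phi[0] = 90 = 90 deg
  cos(90 deg) = 0.0000, sin(90 deg) = 1.0000
  joint[1] = (0.0000, 0.0000) + 4.3 * (0.0000, 1.0000) = (0.0000 + 0.0000, 0.0000 + 4.3000) = (0.0000, 4.3000)
link 1: phi[1] = 90 + 30 = 120 deg
  cos(120 deg) = -0.5000, sin(120 deg) = 0.8660
  joint[2] = (0.0000, 4.3000) + 7.2 * (-0.5000, 0.8660) = (0.0000 + -3.6000, 4.3000 + 6.2354) = (-3.6000, 10.5354)
link 2: phi[2] = 90 + 30 + -45 = 75 deg
  cos(75 deg) = 0.2588, sin(75 deg) = 0.9659
  joint[3] = (-3.6000, 10.5354) + 10.8 * (0.2588, 0.9659) = (-3.6000 + 2.7952, 10.5354 + 10.4320) = (-0.8048, 20.9674)
End effector: (-0.8048, 20.9674)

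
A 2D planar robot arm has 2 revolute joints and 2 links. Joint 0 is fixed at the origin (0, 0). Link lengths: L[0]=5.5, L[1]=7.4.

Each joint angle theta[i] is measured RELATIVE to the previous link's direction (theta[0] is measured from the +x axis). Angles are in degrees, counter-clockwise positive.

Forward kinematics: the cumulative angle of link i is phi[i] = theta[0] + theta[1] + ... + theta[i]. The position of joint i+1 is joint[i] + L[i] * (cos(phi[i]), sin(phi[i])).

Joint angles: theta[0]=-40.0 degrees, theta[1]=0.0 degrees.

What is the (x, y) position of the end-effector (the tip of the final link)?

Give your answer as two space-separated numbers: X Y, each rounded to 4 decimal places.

joint[0] = (0.0000, 0.0000)  (base)
link 0: phi[0] = -40 = -40 deg
  cos(-40 deg) = 0.7660, sin(-40 deg) = -0.6428
  joint[1] = (0.0000, 0.0000) + 5.5 * (0.7660, -0.6428) = (0.0000 + 4.2132, 0.0000 + -3.5353) = (4.2132, -3.5353)
link 1: phi[1] = -40 + 0 = -40 deg
  cos(-40 deg) = 0.7660, sin(-40 deg) = -0.6428
  joint[2] = (4.2132, -3.5353) + 7.4 * (0.7660, -0.6428) = (4.2132 + 5.6687, -3.5353 + -4.7566) = (9.8820, -8.2920)
End effector: (9.8820, -8.2920)

Answer: 9.8820 -8.2920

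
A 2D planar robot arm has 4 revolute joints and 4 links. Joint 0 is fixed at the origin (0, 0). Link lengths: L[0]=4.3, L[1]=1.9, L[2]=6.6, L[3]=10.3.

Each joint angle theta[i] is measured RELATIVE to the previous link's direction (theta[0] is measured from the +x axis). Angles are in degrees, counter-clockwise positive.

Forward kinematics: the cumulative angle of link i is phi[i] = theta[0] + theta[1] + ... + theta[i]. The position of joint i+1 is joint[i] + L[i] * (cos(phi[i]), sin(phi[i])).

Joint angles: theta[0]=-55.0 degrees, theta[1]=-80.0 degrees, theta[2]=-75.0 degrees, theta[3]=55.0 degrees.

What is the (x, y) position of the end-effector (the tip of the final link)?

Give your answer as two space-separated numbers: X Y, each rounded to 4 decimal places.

Answer: -13.9279 -5.9188

Derivation:
joint[0] = (0.0000, 0.0000)  (base)
link 0: phi[0] = -55 = -55 deg
  cos(-55 deg) = 0.5736, sin(-55 deg) = -0.8192
  joint[1] = (0.0000, 0.0000) + 4.3 * (0.5736, -0.8192) = (0.0000 + 2.4664, 0.0000 + -3.5224) = (2.4664, -3.5224)
link 1: phi[1] = -55 + -80 = -135 deg
  cos(-135 deg) = -0.7071, sin(-135 deg) = -0.7071
  joint[2] = (2.4664, -3.5224) + 1.9 * (-0.7071, -0.7071) = (2.4664 + -1.3435, -3.5224 + -1.3435) = (1.1229, -4.8659)
link 2: phi[2] = -55 + -80 + -75 = -210 deg
  cos(-210 deg) = -0.8660, sin(-210 deg) = 0.5000
  joint[3] = (1.1229, -4.8659) + 6.6 * (-0.8660, 0.5000) = (1.1229 + -5.7158, -4.8659 + 3.3000) = (-4.5929, -1.5659)
link 3: phi[3] = -55 + -80 + -75 + 55 = -155 deg
  cos(-155 deg) = -0.9063, sin(-155 deg) = -0.4226
  joint[4] = (-4.5929, -1.5659) + 10.3 * (-0.9063, -0.4226) = (-4.5929 + -9.3350, -1.5659 + -4.3530) = (-13.9279, -5.9188)
End effector: (-13.9279, -5.9188)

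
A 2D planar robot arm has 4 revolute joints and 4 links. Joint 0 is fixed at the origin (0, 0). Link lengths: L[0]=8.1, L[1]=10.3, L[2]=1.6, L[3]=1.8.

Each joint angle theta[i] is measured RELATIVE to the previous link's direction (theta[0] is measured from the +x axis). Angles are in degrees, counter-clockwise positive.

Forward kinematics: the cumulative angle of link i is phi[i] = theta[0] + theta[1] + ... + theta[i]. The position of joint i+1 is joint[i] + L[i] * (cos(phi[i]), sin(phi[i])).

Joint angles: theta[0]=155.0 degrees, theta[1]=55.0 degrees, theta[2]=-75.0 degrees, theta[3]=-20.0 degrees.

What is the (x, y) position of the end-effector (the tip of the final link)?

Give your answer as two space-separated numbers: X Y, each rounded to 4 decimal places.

joint[0] = (0.0000, 0.0000)  (base)
link 0: phi[0] = 155 = 155 deg
  cos(155 deg) = -0.9063, sin(155 deg) = 0.4226
  joint[1] = (0.0000, 0.0000) + 8.1 * (-0.9063, 0.4226) = (0.0000 + -7.3411, 0.0000 + 3.4232) = (-7.3411, 3.4232)
link 1: phi[1] = 155 + 55 = 210 deg
  cos(210 deg) = -0.8660, sin(210 deg) = -0.5000
  joint[2] = (-7.3411, 3.4232) + 10.3 * (-0.8660, -0.5000) = (-7.3411 + -8.9201, 3.4232 + -5.1500) = (-16.2612, -1.7268)
link 2: phi[2] = 155 + 55 + -75 = 135 deg
  cos(135 deg) = -0.7071, sin(135 deg) = 0.7071
  joint[3] = (-16.2612, -1.7268) + 1.6 * (-0.7071, 0.7071) = (-16.2612 + -1.1314, -1.7268 + 1.1314) = (-17.3925, -0.5954)
link 3: phi[3] = 155 + 55 + -75 + -20 = 115 deg
  cos(115 deg) = -0.4226, sin(115 deg) = 0.9063
  joint[4] = (-17.3925, -0.5954) + 1.8 * (-0.4226, 0.9063) = (-17.3925 + -0.7607, -0.5954 + 1.6314) = (-18.1532, 1.0359)
End effector: (-18.1532, 1.0359)

Answer: -18.1532 1.0359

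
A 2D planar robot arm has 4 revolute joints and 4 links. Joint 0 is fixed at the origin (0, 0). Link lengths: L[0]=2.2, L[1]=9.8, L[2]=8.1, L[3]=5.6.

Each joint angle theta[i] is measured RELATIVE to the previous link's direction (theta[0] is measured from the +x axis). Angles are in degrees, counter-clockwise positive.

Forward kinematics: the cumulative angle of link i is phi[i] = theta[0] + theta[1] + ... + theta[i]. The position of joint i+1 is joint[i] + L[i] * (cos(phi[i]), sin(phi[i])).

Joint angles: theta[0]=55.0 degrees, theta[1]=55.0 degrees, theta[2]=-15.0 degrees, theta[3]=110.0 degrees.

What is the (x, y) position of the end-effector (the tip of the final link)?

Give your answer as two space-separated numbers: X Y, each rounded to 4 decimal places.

joint[0] = (0.0000, 0.0000)  (base)
link 0: phi[0] = 55 = 55 deg
  cos(55 deg) = 0.5736, sin(55 deg) = 0.8192
  joint[1] = (0.0000, 0.0000) + 2.2 * (0.5736, 0.8192) = (0.0000 + 1.2619, 0.0000 + 1.8021) = (1.2619, 1.8021)
link 1: phi[1] = 55 + 55 = 110 deg
  cos(110 deg) = -0.3420, sin(110 deg) = 0.9397
  joint[2] = (1.2619, 1.8021) + 9.8 * (-0.3420, 0.9397) = (1.2619 + -3.3518, 1.8021 + 9.2090) = (-2.0899, 11.0111)
link 2: phi[2] = 55 + 55 + -15 = 95 deg
  cos(95 deg) = -0.0872, sin(95 deg) = 0.9962
  joint[3] = (-2.0899, 11.0111) + 8.1 * (-0.0872, 0.9962) = (-2.0899 + -0.7060, 11.0111 + 8.0692) = (-2.7959, 19.0803)
link 3: phi[3] = 55 + 55 + -15 + 110 = 205 deg
  cos(205 deg) = -0.9063, sin(205 deg) = -0.4226
  joint[4] = (-2.7959, 19.0803) + 5.6 * (-0.9063, -0.4226) = (-2.7959 + -5.0753, 19.0803 + -2.3667) = (-7.8712, 16.7136)
End effector: (-7.8712, 16.7136)

Answer: -7.8712 16.7136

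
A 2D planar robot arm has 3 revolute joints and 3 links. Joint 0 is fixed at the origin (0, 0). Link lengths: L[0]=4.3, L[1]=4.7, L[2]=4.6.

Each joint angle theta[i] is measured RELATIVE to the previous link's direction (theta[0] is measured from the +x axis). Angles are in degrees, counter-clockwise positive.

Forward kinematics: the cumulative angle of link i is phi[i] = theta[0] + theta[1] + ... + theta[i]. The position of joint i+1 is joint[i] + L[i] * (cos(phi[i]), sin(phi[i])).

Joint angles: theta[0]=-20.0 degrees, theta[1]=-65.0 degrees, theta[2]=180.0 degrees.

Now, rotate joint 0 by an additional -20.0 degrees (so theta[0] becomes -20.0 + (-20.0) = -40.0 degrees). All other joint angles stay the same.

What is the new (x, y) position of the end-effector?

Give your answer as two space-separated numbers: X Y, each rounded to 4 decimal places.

joint[0] = (0.0000, 0.0000)  (base)
link 0: phi[0] = -40 = -40 deg
  cos(-40 deg) = 0.7660, sin(-40 deg) = -0.6428
  joint[1] = (0.0000, 0.0000) + 4.3 * (0.7660, -0.6428) = (0.0000 + 3.2940, 0.0000 + -2.7640) = (3.2940, -2.7640)
link 1: phi[1] = -40 + -65 = -105 deg
  cos(-105 deg) = -0.2588, sin(-105 deg) = -0.9659
  joint[2] = (3.2940, -2.7640) + 4.7 * (-0.2588, -0.9659) = (3.2940 + -1.2164, -2.7640 + -4.5399) = (2.0775, -7.3038)
link 2: phi[2] = -40 + -65 + 180 = 75 deg
  cos(75 deg) = 0.2588, sin(75 deg) = 0.9659
  joint[3] = (2.0775, -7.3038) + 4.6 * (0.2588, 0.9659) = (2.0775 + 1.1906, -7.3038 + 4.4433) = (3.2681, -2.8606)
End effector: (3.2681, -2.8606)

Answer: 3.2681 -2.8606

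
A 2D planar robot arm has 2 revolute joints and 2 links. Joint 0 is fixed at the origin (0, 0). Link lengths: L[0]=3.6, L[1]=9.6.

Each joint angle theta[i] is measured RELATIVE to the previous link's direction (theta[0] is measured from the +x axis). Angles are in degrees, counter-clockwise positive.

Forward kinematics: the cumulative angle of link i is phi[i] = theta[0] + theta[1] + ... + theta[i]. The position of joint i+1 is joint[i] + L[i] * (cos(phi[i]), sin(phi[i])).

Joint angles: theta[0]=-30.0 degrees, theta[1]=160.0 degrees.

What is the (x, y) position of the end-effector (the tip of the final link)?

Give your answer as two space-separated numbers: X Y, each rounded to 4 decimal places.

Answer: -3.0531 5.5540

Derivation:
joint[0] = (0.0000, 0.0000)  (base)
link 0: phi[0] = -30 = -30 deg
  cos(-30 deg) = 0.8660, sin(-30 deg) = -0.5000
  joint[1] = (0.0000, 0.0000) + 3.6 * (0.8660, -0.5000) = (0.0000 + 3.1177, 0.0000 + -1.8000) = (3.1177, -1.8000)
link 1: phi[1] = -30 + 160 = 130 deg
  cos(130 deg) = -0.6428, sin(130 deg) = 0.7660
  joint[2] = (3.1177, -1.8000) + 9.6 * (-0.6428, 0.7660) = (3.1177 + -6.1708, -1.8000 + 7.3540) = (-3.0531, 5.5540)
End effector: (-3.0531, 5.5540)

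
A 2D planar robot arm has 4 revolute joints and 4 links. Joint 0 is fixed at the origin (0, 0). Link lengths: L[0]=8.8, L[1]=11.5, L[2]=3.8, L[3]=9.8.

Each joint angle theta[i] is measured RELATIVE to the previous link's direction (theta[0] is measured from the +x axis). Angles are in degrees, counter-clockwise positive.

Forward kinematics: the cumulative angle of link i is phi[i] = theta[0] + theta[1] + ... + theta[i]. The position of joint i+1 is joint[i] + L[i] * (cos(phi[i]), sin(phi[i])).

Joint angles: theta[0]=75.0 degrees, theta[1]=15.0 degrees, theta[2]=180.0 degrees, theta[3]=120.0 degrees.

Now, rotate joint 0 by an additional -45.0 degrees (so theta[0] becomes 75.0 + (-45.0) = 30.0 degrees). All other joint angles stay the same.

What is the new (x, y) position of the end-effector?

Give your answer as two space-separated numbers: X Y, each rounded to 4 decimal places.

Answer: 22.5318 7.3083

Derivation:
joint[0] = (0.0000, 0.0000)  (base)
link 0: phi[0] = 30 = 30 deg
  cos(30 deg) = 0.8660, sin(30 deg) = 0.5000
  joint[1] = (0.0000, 0.0000) + 8.8 * (0.8660, 0.5000) = (0.0000 + 7.6210, 0.0000 + 4.4000) = (7.6210, 4.4000)
link 1: phi[1] = 30 + 15 = 45 deg
  cos(45 deg) = 0.7071, sin(45 deg) = 0.7071
  joint[2] = (7.6210, 4.4000) + 11.5 * (0.7071, 0.7071) = (7.6210 + 8.1317, 4.4000 + 8.1317) = (15.7528, 12.5317)
link 2: phi[2] = 30 + 15 + 180 = 225 deg
  cos(225 deg) = -0.7071, sin(225 deg) = -0.7071
  joint[3] = (15.7528, 12.5317) + 3.8 * (-0.7071, -0.7071) = (15.7528 + -2.6870, 12.5317 + -2.6870) = (13.0657, 9.8447)
link 3: phi[3] = 30 + 15 + 180 + 120 = 345 deg
  cos(345 deg) = 0.9659, sin(345 deg) = -0.2588
  joint[4] = (13.0657, 9.8447) + 9.8 * (0.9659, -0.2588) = (13.0657 + 9.4661, 9.8447 + -2.5364) = (22.5318, 7.3083)
End effector: (22.5318, 7.3083)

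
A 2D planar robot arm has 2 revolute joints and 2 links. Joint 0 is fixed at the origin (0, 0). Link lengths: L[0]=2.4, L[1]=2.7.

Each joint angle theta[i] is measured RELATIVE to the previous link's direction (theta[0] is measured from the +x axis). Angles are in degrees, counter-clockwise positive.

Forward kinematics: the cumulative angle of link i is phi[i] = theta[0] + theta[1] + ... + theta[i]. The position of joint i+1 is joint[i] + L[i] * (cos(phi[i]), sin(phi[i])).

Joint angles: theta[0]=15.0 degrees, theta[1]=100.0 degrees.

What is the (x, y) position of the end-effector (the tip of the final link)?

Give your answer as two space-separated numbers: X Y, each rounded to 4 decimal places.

joint[0] = (0.0000, 0.0000)  (base)
link 0: phi[0] = 15 = 15 deg
  cos(15 deg) = 0.9659, sin(15 deg) = 0.2588
  joint[1] = (0.0000, 0.0000) + 2.4 * (0.9659, 0.2588) = (0.0000 + 2.3182, 0.0000 + 0.6212) = (2.3182, 0.6212)
link 1: phi[1] = 15 + 100 = 115 deg
  cos(115 deg) = -0.4226, sin(115 deg) = 0.9063
  joint[2] = (2.3182, 0.6212) + 2.7 * (-0.4226, 0.9063) = (2.3182 + -1.1411, 0.6212 + 2.4470) = (1.1772, 3.0682)
End effector: (1.1772, 3.0682)

Answer: 1.1772 3.0682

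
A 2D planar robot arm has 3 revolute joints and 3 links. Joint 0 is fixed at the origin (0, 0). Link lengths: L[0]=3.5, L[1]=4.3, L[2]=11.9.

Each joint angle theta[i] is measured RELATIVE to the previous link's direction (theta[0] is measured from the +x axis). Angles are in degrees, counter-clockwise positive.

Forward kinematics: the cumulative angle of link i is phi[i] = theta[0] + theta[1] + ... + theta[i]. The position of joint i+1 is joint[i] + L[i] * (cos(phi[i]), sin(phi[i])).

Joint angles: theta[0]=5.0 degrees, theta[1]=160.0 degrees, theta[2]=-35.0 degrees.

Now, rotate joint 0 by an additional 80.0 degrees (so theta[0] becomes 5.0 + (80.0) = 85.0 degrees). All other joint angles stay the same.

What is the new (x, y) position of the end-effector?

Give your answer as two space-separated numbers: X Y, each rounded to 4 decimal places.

joint[0] = (0.0000, 0.0000)  (base)
link 0: phi[0] = 85 = 85 deg
  cos(85 deg) = 0.0872, sin(85 deg) = 0.9962
  joint[1] = (0.0000, 0.0000) + 3.5 * (0.0872, 0.9962) = (0.0000 + 0.3050, 0.0000 + 3.4867) = (0.3050, 3.4867)
link 1: phi[1] = 85 + 160 = 245 deg
  cos(245 deg) = -0.4226, sin(245 deg) = -0.9063
  joint[2] = (0.3050, 3.4867) + 4.3 * (-0.4226, -0.9063) = (0.3050 + -1.8173, 3.4867 + -3.8971) = (-1.5122, -0.4104)
link 2: phi[2] = 85 + 160 + -35 = 210 deg
  cos(210 deg) = -0.8660, sin(210 deg) = -0.5000
  joint[3] = (-1.5122, -0.4104) + 11.9 * (-0.8660, -0.5000) = (-1.5122 + -10.3057, -0.4104 + -5.9500) = (-11.8179, -6.3604)
End effector: (-11.8179, -6.3604)

Answer: -11.8179 -6.3604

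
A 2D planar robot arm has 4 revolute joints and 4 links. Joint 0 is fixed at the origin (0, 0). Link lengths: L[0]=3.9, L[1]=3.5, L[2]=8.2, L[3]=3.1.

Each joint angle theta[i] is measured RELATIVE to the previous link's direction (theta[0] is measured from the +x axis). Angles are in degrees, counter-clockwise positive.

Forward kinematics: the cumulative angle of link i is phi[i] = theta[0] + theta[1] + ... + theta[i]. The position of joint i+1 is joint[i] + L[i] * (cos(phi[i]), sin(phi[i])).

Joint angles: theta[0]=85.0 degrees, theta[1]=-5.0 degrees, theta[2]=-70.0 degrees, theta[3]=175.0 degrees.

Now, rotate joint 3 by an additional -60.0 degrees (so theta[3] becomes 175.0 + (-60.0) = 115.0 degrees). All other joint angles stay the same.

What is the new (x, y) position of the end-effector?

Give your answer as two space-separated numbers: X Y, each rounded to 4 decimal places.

Answer: 7.2450 11.2953

Derivation:
joint[0] = (0.0000, 0.0000)  (base)
link 0: phi[0] = 85 = 85 deg
  cos(85 deg) = 0.0872, sin(85 deg) = 0.9962
  joint[1] = (0.0000, 0.0000) + 3.9 * (0.0872, 0.9962) = (0.0000 + 0.3399, 0.0000 + 3.8852) = (0.3399, 3.8852)
link 1: phi[1] = 85 + -5 = 80 deg
  cos(80 deg) = 0.1736, sin(80 deg) = 0.9848
  joint[2] = (0.3399, 3.8852) + 3.5 * (0.1736, 0.9848) = (0.3399 + 0.6078, 3.8852 + 3.4468) = (0.9477, 7.3320)
link 2: phi[2] = 85 + -5 + -70 = 10 deg
  cos(10 deg) = 0.9848, sin(10 deg) = 0.1736
  joint[3] = (0.9477, 7.3320) + 8.2 * (0.9848, 0.1736) = (0.9477 + 8.0754, 7.3320 + 1.4239) = (9.0231, 8.7559)
link 3: phi[3] = 85 + -5 + -70 + 115 = 125 deg
  cos(125 deg) = -0.5736, sin(125 deg) = 0.8192
  joint[4] = (9.0231, 8.7559) + 3.1 * (-0.5736, 0.8192) = (9.0231 + -1.7781, 8.7559 + 2.5394) = (7.2450, 11.2953)
End effector: (7.2450, 11.2953)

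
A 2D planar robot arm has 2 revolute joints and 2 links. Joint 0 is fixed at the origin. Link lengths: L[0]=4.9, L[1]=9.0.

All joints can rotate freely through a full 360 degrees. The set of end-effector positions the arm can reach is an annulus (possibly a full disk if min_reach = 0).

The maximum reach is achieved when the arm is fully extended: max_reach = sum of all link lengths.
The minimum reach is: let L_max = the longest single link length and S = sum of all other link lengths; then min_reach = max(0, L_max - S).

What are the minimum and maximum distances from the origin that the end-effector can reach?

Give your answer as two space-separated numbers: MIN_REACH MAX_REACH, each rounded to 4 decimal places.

Answer: 4.1000 13.9000

Derivation:
Link lengths: [4.9, 9.0]
max_reach = 4.9 + 9 = 13.9
L_max = max([4.9, 9.0]) = 9
S (sum of others) = 13.9 - 9 = 4.9
min_reach = max(0, 9 - 4.9) = max(0, 4.1) = 4.1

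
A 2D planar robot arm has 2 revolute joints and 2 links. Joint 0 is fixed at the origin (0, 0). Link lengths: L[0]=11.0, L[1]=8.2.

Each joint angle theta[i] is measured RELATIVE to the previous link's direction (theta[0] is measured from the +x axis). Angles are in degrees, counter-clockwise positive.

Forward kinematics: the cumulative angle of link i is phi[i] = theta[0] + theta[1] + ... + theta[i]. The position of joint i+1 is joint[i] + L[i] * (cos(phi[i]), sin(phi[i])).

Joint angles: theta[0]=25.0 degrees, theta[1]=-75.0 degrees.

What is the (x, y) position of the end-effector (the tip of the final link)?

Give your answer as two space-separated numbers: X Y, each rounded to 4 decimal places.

joint[0] = (0.0000, 0.0000)  (base)
link 0: phi[0] = 25 = 25 deg
  cos(25 deg) = 0.9063, sin(25 deg) = 0.4226
  joint[1] = (0.0000, 0.0000) + 11 * (0.9063, 0.4226) = (0.0000 + 9.9694, 0.0000 + 4.6488) = (9.9694, 4.6488)
link 1: phi[1] = 25 + -75 = -50 deg
  cos(-50 deg) = 0.6428, sin(-50 deg) = -0.7660
  joint[2] = (9.9694, 4.6488) + 8.2 * (0.6428, -0.7660) = (9.9694 + 5.2709, 4.6488 + -6.2816) = (15.2402, -1.6328)
End effector: (15.2402, -1.6328)

Answer: 15.2402 -1.6328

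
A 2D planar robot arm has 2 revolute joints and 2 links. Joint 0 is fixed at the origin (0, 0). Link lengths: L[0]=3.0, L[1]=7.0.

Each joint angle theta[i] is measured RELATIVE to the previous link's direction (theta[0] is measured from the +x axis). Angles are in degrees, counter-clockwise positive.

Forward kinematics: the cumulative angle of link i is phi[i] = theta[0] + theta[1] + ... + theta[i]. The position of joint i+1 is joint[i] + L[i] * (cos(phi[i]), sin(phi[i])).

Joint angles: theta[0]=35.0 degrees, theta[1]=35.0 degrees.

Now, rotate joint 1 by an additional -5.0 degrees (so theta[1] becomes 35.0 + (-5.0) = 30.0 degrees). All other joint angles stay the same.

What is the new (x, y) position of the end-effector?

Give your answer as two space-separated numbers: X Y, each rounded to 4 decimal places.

Answer: 5.4158 8.0649

Derivation:
joint[0] = (0.0000, 0.0000)  (base)
link 0: phi[0] = 35 = 35 deg
  cos(35 deg) = 0.8192, sin(35 deg) = 0.5736
  joint[1] = (0.0000, 0.0000) + 3 * (0.8192, 0.5736) = (0.0000 + 2.4575, 0.0000 + 1.7207) = (2.4575, 1.7207)
link 1: phi[1] = 35 + 30 = 65 deg
  cos(65 deg) = 0.4226, sin(65 deg) = 0.9063
  joint[2] = (2.4575, 1.7207) + 7 * (0.4226, 0.9063) = (2.4575 + 2.9583, 1.7207 + 6.3442) = (5.4158, 8.0649)
End effector: (5.4158, 8.0649)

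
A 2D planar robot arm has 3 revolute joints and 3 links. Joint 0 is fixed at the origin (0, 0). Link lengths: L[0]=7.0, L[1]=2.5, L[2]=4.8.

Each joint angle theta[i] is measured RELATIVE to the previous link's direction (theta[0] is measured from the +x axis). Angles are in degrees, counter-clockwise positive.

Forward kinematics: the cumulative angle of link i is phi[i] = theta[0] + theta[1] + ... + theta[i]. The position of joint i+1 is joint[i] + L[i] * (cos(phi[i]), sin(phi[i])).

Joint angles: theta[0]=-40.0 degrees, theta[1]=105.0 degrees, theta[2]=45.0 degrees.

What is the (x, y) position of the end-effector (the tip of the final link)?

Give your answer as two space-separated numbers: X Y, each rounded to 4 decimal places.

Answer: 4.7772 2.2768

Derivation:
joint[0] = (0.0000, 0.0000)  (base)
link 0: phi[0] = -40 = -40 deg
  cos(-40 deg) = 0.7660, sin(-40 deg) = -0.6428
  joint[1] = (0.0000, 0.0000) + 7 * (0.7660, -0.6428) = (0.0000 + 5.3623, 0.0000 + -4.4995) = (5.3623, -4.4995)
link 1: phi[1] = -40 + 105 = 65 deg
  cos(65 deg) = 0.4226, sin(65 deg) = 0.9063
  joint[2] = (5.3623, -4.4995) + 2.5 * (0.4226, 0.9063) = (5.3623 + 1.0565, -4.4995 + 2.2658) = (6.4189, -2.2337)
link 2: phi[2] = -40 + 105 + 45 = 110 deg
  cos(110 deg) = -0.3420, sin(110 deg) = 0.9397
  joint[3] = (6.4189, -2.2337) + 4.8 * (-0.3420, 0.9397) = (6.4189 + -1.6417, -2.2337 + 4.5105) = (4.7772, 2.2768)
End effector: (4.7772, 2.2768)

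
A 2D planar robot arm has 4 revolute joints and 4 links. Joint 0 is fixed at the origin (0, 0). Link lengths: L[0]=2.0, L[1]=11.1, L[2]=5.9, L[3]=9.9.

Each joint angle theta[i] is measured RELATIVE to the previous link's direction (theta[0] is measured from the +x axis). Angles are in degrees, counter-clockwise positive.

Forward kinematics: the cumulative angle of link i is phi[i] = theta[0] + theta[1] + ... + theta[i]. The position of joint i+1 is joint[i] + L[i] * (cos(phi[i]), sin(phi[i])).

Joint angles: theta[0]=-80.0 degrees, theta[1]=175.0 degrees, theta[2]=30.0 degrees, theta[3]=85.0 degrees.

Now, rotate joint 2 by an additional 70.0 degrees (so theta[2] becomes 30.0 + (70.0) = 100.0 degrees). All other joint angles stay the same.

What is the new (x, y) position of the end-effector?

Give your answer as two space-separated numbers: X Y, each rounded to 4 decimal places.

Answer: -4.6000 -2.1885

Derivation:
joint[0] = (0.0000, 0.0000)  (base)
link 0: phi[0] = -80 = -80 deg
  cos(-80 deg) = 0.1736, sin(-80 deg) = -0.9848
  joint[1] = (0.0000, 0.0000) + 2 * (0.1736, -0.9848) = (0.0000 + 0.3473, 0.0000 + -1.9696) = (0.3473, -1.9696)
link 1: phi[1] = -80 + 175 = 95 deg
  cos(95 deg) = -0.0872, sin(95 deg) = 0.9962
  joint[2] = (0.3473, -1.9696) + 11.1 * (-0.0872, 0.9962) = (0.3473 + -0.9674, -1.9696 + 11.0578) = (-0.6201, 9.0881)
link 2: phi[2] = -80 + 175 + 100 = 195 deg
  cos(195 deg) = -0.9659, sin(195 deg) = -0.2588
  joint[3] = (-0.6201, 9.0881) + 5.9 * (-0.9659, -0.2588) = (-0.6201 + -5.6990, 9.0881 + -1.5270) = (-6.3191, 7.5611)
link 3: phi[3] = -80 + 175 + 100 + 85 = 280 deg
  cos(280 deg) = 0.1736, sin(280 deg) = -0.9848
  joint[4] = (-6.3191, 7.5611) + 9.9 * (0.1736, -0.9848) = (-6.3191 + 1.7191, 7.5611 + -9.7496) = (-4.6000, -2.1885)
End effector: (-4.6000, -2.1885)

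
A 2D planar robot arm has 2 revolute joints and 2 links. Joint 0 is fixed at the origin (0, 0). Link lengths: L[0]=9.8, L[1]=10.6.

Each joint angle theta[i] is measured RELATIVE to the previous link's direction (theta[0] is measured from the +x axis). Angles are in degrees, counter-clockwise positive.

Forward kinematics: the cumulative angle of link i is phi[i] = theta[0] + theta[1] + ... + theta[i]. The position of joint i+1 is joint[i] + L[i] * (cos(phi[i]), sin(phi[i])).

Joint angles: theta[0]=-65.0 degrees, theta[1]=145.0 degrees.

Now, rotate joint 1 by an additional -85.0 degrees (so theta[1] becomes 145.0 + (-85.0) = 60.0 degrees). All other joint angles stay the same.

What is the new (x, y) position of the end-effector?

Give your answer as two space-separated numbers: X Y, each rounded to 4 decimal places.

joint[0] = (0.0000, 0.0000)  (base)
link 0: phi[0] = -65 = -65 deg
  cos(-65 deg) = 0.4226, sin(-65 deg) = -0.9063
  joint[1] = (0.0000, 0.0000) + 9.8 * (0.4226, -0.9063) = (0.0000 + 4.1417, 0.0000 + -8.8818) = (4.1417, -8.8818)
link 1: phi[1] = -65 + 60 = -5 deg
  cos(-5 deg) = 0.9962, sin(-5 deg) = -0.0872
  joint[2] = (4.1417, -8.8818) + 10.6 * (0.9962, -0.0872) = (4.1417 + 10.5597, -8.8818 + -0.9239) = (14.7013, -9.8057)
End effector: (14.7013, -9.8057)

Answer: 14.7013 -9.8057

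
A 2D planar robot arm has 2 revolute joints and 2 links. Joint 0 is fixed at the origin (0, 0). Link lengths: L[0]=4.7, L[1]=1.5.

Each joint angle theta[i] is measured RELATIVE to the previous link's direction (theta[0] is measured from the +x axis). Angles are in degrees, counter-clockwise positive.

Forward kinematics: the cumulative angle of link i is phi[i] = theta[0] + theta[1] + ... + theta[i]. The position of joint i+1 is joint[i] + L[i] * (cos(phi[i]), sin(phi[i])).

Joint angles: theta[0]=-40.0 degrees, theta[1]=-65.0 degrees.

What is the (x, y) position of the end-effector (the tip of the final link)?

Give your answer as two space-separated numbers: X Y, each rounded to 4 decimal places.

Answer: 3.2122 -4.4700

Derivation:
joint[0] = (0.0000, 0.0000)  (base)
link 0: phi[0] = -40 = -40 deg
  cos(-40 deg) = 0.7660, sin(-40 deg) = -0.6428
  joint[1] = (0.0000, 0.0000) + 4.7 * (0.7660, -0.6428) = (0.0000 + 3.6004, 0.0000 + -3.0211) = (3.6004, -3.0211)
link 1: phi[1] = -40 + -65 = -105 deg
  cos(-105 deg) = -0.2588, sin(-105 deg) = -0.9659
  joint[2] = (3.6004, -3.0211) + 1.5 * (-0.2588, -0.9659) = (3.6004 + -0.3882, -3.0211 + -1.4489) = (3.2122, -4.4700)
End effector: (3.2122, -4.4700)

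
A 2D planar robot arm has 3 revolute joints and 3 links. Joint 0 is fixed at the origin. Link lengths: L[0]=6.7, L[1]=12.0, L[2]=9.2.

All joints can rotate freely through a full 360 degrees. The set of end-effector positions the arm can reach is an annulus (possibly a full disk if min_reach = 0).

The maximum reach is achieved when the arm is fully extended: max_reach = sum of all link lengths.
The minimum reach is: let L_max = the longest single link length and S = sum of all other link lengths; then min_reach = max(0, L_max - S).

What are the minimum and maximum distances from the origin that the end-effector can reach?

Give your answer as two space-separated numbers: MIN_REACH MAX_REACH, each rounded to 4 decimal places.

Answer: 0.0000 27.9000

Derivation:
Link lengths: [6.7, 12.0, 9.2]
max_reach = 6.7 + 12 + 9.2 = 27.9
L_max = max([6.7, 12.0, 9.2]) = 12
S (sum of others) = 27.9 - 12 = 15.9
min_reach = max(0, 12 - 15.9) = max(0, -3.9) = 0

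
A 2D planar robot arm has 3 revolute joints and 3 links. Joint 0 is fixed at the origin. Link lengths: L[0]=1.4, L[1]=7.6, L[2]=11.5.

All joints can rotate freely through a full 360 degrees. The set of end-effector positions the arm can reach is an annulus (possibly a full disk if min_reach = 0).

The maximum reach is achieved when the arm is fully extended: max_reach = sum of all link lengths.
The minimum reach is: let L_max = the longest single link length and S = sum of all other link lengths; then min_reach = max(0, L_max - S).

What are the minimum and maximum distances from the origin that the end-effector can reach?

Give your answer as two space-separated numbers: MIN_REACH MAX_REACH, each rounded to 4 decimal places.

Answer: 2.5000 20.5000

Derivation:
Link lengths: [1.4, 7.6, 11.5]
max_reach = 1.4 + 7.6 + 11.5 = 20.5
L_max = max([1.4, 7.6, 11.5]) = 11.5
S (sum of others) = 20.5 - 11.5 = 9
min_reach = max(0, 11.5 - 9) = max(0, 2.5) = 2.5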